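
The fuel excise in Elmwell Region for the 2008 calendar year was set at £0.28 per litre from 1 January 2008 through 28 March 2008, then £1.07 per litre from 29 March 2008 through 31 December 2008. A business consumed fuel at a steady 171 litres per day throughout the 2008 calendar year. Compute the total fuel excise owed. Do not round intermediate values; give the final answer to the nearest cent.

£55,079.10

1 January – 28 March 2008: 88 days × 171 litres/day = 15,048 litres at £0.28/litre → £4,213.44
29 March – 31 December 2008: 278 days × 171 litres/day = 47,538 litres at £1.07/litre → £50,865.66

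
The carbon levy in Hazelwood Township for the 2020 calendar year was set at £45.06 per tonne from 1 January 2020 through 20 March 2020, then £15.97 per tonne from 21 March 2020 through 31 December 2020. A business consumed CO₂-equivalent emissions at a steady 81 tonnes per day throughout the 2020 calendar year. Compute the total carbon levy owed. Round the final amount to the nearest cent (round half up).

£661949.82

1 January – 20 March 2020: 80 days × 81 tonnes/day = 6,480 tonnes at £45.06/tonne → £291988.80
21 March – 31 December 2020: 286 days × 81 tonnes/day = 23,166 tonnes at £15.97/tonne → £369961.02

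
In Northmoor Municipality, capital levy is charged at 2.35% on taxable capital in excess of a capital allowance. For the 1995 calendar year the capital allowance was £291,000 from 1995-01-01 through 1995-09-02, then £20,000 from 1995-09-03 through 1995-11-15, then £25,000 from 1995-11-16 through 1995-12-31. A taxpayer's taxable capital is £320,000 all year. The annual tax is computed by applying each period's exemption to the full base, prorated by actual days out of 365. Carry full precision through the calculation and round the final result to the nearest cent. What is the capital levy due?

1995-01-01 to 1995-09-02: 245 days, exemption £291,000 → (£320,000 − £291,000) × 2.35% × 245/365 = £457.4452
1995-09-03 to 1995-11-15: 74 days, exemption £20,000 → (£320,000 − £20,000) × 2.35% × 74/365 = £1,429.3151
1995-11-16 to 1995-12-31: 46 days, exemption £25,000 → (£320,000 − £25,000) × 2.35% × 46/365 = £873.6849
Total = £2,760.4452

£2,760.45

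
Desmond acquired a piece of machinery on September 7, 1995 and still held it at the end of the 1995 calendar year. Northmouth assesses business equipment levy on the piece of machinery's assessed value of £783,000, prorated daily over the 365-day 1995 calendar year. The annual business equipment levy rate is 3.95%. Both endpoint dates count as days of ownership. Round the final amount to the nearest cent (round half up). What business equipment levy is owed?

£9,829.33

Days held (September 7 – December 31, 1995): 116 out of 365
Tax = £783,000 × 3.95% × 116/365 = £9,829.3315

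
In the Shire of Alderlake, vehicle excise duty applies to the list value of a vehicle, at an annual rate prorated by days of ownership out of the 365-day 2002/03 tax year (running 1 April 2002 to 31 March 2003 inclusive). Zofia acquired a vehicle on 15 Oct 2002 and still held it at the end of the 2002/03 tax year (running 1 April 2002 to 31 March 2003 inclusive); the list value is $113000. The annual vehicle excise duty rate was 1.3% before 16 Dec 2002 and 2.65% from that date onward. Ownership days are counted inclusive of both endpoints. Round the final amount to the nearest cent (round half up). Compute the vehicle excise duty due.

15 Oct – 15 Dec 2002: 62 days at 1.3% → $113000 × 1.3% × 62/365 = $249.5288
16 Dec 2002 – 31 Mar 2003: 106 days at 2.65% → $113000 × 2.65% × 106/365 = $869.6356
Total = $1119.1644

$1119.16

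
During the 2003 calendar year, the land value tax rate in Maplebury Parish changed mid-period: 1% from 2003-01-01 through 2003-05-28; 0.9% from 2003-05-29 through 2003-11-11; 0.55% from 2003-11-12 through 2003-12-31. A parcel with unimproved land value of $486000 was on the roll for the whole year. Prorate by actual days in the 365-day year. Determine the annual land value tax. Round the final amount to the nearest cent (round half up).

$4338.05

2003-01-01 to 2003-05-28: 148 days at 1% → $486000 × 1% × 148/365 = $1970.6301
2003-05-29 to 2003-11-11: 167 days at 0.9% → $486000 × 0.9% × 167/365 = $2001.2548
2003-11-12 to 2003-12-31: 50 days at 0.55% → $486000 × 0.55% × 50/365 = $366.1644
Total = $4338.0493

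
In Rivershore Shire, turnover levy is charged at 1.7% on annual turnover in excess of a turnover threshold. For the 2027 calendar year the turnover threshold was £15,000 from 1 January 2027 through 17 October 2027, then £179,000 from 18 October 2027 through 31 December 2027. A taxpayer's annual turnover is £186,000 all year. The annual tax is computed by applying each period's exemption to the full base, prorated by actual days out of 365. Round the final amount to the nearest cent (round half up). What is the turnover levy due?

£2,334.12

1 January – 17 October 2027: 290 days, exemption £15,000 → (£186,000 − £15,000) × 1.7% × 290/365 = £2,309.6712
18 October – 31 December 2027: 75 days, exemption £179,000 → (£186,000 − £179,000) × 1.7% × 75/365 = £24.4521
Total = £2,334.1233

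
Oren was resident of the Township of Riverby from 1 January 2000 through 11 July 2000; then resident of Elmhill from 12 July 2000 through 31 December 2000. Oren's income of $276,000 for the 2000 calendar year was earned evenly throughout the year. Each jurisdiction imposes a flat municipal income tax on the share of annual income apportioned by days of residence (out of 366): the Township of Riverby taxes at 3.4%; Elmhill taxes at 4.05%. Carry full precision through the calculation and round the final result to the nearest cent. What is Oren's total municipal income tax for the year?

The Township of Riverby, 1 January – 11 July 2000: 193 days → $276,000 × 3.4% × 193/366 = $4,948.3934
Elmhill, 12 July – 31 December 2000: 173 days → $276,000 × 4.05% × 173/366 = $5,283.5902
Total = $10,231.9836

$10,231.98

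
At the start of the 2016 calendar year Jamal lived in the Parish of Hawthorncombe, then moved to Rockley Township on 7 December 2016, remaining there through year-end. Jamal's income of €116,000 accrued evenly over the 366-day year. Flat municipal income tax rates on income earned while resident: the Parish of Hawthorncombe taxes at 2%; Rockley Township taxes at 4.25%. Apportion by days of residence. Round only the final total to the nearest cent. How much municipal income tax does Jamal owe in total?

€2,498.28

The Parish of Hawthorncombe, 1 January – 6 December 2016: 341 days → €116,000 × 2% × 341/366 = €2,161.5301
Rockley Township, 7 December – 31 December 2016: 25 days → €116,000 × 4.25% × 25/366 = €336.7486
Total = €2,498.2787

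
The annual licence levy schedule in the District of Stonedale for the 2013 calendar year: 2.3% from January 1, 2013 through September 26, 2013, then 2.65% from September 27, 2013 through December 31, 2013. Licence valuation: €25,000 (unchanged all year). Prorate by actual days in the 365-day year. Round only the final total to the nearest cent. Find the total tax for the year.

€598.01

January 1 – September 26, 2013: 269 days at 2.3% → €25,000 × 2.3% × 269/365 = €423.7671
September 27 – December 31, 2013: 96 days at 2.65% → €25,000 × 2.65% × 96/365 = €174.2466
Total = €598.0137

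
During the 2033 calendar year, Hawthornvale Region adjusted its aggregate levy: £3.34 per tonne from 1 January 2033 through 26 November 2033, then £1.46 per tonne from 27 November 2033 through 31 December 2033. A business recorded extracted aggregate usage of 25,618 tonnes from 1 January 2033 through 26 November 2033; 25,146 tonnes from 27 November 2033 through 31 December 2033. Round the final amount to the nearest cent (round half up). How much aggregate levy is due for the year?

1 January – 26 November 2033: 25,618 tonnes at £3.34/tonne → £85,564.12
27 November – 31 December 2033: 25,146 tonnes at £1.46/tonne → £36,713.16

£122,277.28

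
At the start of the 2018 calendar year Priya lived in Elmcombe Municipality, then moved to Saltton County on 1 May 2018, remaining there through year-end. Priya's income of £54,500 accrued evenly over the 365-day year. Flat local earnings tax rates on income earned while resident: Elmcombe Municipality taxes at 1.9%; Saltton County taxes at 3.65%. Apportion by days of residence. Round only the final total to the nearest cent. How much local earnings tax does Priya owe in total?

£1,675.69

Elmcombe Municipality, 1 January – 30 April 2018: 120 days → £54,500 × 1.9% × 120/365 = £340.4384
Saltton County, 1 May – 31 December 2018: 245 days → £54,500 × 3.65% × 245/365 = £1,335.2500
Total = £1,675.6884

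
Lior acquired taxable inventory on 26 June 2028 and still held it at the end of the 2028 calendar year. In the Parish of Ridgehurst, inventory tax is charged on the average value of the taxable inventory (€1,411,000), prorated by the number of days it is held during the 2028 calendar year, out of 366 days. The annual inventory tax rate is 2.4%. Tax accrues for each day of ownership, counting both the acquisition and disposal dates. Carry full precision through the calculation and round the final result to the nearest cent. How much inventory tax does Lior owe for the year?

Days held (26 June – 31 December 2028): 189 out of 366
Tax = €1,411,000 × 2.4% × 189/366 = €17,487.1475

€17,487.15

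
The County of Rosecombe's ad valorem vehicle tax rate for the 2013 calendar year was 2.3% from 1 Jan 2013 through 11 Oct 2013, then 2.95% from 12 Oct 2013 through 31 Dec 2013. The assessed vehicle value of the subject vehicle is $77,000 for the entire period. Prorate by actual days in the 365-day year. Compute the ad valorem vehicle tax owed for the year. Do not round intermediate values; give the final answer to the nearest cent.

$1,882.07

1 Jan – 11 Oct 2013: 284 days at 2.3% → $77,000 × 2.3% × 284/365 = $1,377.9836
12 Oct – 31 Dec 2013: 81 days at 2.95% → $77,000 × 2.95% × 81/365 = $504.0863
Total = $1,882.0699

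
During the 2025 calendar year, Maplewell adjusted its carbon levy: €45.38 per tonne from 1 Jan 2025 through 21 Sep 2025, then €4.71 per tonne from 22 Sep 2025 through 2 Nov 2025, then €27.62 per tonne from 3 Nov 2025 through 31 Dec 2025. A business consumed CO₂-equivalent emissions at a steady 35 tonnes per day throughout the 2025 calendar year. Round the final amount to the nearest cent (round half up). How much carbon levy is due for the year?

1 Jan – 21 Sep 2025: 264 days × 35 tonnes/day = 9,240 tonnes at €45.38/tonne → €419,311.20
22 Sep – 2 Nov 2025: 42 days × 35 tonnes/day = 1,470 tonnes at €4.71/tonne → €6,923.70
3 Nov – 31 Dec 2025: 59 days × 35 tonnes/day = 2,065 tonnes at €27.62/tonne → €57,035.30

€483,270.20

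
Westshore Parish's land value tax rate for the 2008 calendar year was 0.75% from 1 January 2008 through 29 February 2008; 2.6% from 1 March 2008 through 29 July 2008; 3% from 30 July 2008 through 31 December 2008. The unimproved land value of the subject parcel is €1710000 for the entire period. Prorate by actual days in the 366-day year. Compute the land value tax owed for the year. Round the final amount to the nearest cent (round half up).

€42170.66

1 January – 29 February 2008: 60 days at 0.75% → €1710000 × 0.75% × 60/366 = €2102.4590
1 March – 29 July 2008: 151 days at 2.6% → €1710000 × 2.6% × 151/366 = €18342.7869
30 July – 31 December 2008: 155 days at 3% → €1710000 × 3% × 155/366 = €21725.4098
Total = €42170.6557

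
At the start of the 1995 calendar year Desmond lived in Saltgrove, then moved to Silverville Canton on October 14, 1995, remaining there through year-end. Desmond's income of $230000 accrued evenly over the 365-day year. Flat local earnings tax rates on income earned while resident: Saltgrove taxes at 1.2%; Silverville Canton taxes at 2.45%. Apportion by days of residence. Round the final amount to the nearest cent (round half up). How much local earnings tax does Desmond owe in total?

Saltgrove, January 1 – October 13, 1995: 286 days → $230000 × 1.2% × 286/365 = $2162.6301
Silverville Canton, October 14 – December 31, 1995: 79 days → $230000 × 2.45% × 79/365 = $1219.6301
Total = $3382.2603

$3382.26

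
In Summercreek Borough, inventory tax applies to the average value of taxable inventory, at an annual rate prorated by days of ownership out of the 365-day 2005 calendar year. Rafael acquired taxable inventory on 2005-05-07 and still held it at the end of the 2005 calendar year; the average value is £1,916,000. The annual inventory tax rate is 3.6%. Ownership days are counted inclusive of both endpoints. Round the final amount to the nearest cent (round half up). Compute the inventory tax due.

Days held (2005-05-07 to 2005-12-31): 239 out of 365
Tax = £1,916,000 × 3.6% × 239/365 = £45,165.1068

£45,165.11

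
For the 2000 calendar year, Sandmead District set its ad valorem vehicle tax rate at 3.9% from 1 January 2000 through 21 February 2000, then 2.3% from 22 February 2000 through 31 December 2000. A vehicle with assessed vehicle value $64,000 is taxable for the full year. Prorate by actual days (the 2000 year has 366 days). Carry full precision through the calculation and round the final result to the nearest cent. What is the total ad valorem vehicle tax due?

$1,617.49

1 January – 21 February 2000: 52 days at 3.9% → $64,000 × 3.9% × 52/366 = $354.6230
22 February – 31 December 2000: 314 days at 2.3% → $64,000 × 2.3% × 314/366 = $1,262.8634
Total = $1,617.4863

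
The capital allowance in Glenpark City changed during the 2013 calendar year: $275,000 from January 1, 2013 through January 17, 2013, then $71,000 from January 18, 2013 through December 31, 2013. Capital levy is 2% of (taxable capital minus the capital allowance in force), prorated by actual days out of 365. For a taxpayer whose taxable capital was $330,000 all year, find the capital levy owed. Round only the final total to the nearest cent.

January 1 – January 17, 2013: 17 days, exemption $275,000 → ($330,000 − $275,000) × 2% × 17/365 = $51.2329
January 18 – December 31, 2013: 348 days, exemption $71,000 → ($330,000 − $71,000) × 2% × 348/365 = $4,938.7397
Total = $4,989.9726

$4,989.97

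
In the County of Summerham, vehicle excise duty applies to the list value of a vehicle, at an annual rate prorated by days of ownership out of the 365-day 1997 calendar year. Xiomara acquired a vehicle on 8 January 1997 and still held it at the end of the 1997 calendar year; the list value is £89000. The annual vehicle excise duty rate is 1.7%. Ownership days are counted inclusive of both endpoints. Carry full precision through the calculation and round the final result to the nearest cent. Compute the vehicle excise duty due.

£1483.98

Days held (8 January – 31 December 1997): 358 out of 365
Tax = £89000 × 1.7% × 358/365 = £1483.9836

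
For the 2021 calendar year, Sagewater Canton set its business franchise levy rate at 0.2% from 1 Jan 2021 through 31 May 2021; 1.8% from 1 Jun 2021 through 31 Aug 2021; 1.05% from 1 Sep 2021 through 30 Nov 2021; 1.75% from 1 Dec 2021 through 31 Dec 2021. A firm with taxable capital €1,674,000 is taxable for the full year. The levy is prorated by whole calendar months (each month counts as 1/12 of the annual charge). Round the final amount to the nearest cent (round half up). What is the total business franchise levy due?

€15,763.50

1 Jan – 31 May 2021: 5 months at 0.2% → €1,674,000 × 0.2% × 5/12 = €1,395.0000
1 Jun – 31 Aug 2021: 3 months at 1.8% → €1,674,000 × 1.8% × 3/12 = €7,533.0000
1 Sep – 30 Nov 2021: 3 months at 1.05% → €1,674,000 × 1.05% × 3/12 = €4,394.2500
1 Dec – 31 Dec 2021: 1 month at 1.75% → €1,674,000 × 1.75% × 1/12 = €2,441.2500
Total = €15,763.5000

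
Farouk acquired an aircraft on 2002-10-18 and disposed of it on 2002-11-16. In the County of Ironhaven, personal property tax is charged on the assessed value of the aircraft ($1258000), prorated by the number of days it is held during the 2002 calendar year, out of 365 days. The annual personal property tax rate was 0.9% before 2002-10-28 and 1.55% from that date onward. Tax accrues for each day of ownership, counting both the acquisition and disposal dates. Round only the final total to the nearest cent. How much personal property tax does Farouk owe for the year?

2002-10-18 to 2002-10-27: 10 days at 0.9% → $1258000 × 0.9% × 10/365 = $310.1918
2002-10-28 to 2002-11-16: 20 days at 1.55% → $1258000 × 1.55% × 20/365 = $1068.4384
Total = $1378.6301

$1378.63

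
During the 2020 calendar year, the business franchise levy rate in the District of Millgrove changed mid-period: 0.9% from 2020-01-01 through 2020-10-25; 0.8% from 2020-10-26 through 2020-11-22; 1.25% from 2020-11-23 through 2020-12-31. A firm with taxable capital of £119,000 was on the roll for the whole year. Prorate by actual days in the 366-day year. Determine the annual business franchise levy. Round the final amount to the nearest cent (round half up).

£1,106.28

2020-01-01 to 2020-10-25: 299 days at 0.9% → £119,000 × 0.9% × 299/366 = £874.9426
2020-10-26 to 2020-11-22: 28 days at 0.8% → £119,000 × 0.8% × 28/366 = £72.8306
2020-11-23 to 2020-12-31: 39 days at 1.25% → £119,000 × 1.25% × 39/366 = £158.5041
Total = £1,106.2773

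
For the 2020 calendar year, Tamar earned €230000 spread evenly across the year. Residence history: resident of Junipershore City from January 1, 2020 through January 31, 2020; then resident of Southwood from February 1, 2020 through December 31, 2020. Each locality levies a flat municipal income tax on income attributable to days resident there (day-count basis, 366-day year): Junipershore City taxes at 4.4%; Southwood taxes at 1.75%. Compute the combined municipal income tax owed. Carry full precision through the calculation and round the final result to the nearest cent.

Junipershore City, January 1 – January 31, 2020: 31 days → €230000 × 4.4% × 31/366 = €857.1585
Southwood, February 1 – December 31, 2020: 335 days → €230000 × 1.75% × 335/366 = €3684.0847
Total = €4541.2432

€4541.24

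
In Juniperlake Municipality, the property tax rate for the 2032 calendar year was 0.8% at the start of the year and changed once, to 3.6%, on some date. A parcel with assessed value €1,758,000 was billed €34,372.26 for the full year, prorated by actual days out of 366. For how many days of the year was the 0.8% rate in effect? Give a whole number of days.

215 days

Let d = days at the first rate; then 366 − d days at the second rate.
€1,758,000 × [0.8%·d + 3.6%·(366−d)] / 366 = €34,372.26
Solving gives d = 215, so the new rate took effect on 3 Aug 2032.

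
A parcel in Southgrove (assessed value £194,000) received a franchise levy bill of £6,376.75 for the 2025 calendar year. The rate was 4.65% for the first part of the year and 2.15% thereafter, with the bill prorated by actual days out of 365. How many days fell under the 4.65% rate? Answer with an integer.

Let d = days at the first rate; then 365 − d days at the second rate.
£194,000 × [4.65%·d + 2.15%·(365−d)] / 365 = £6,376.75
Solving gives d = 166, so the new rate took effect on June 16, 2025.

166 days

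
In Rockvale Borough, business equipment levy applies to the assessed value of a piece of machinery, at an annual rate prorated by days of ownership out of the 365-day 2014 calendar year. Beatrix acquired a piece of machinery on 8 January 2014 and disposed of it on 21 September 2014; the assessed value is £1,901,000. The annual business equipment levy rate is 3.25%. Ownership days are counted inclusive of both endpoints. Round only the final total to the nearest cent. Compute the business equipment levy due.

Days held (8 January – 21 September 2014): 257 out of 365
Tax = £1,901,000 × 3.25% × 257/365 = £43,501.6507

£43,501.65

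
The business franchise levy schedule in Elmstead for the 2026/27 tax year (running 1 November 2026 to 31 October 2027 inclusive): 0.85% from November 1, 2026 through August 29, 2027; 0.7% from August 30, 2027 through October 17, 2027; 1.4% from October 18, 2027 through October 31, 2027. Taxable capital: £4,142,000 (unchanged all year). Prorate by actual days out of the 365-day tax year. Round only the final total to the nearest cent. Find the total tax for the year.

£35,246.72

November 1, 2026 – August 29, 2027: 302 days at 0.85% → £4,142,000 × 0.85% × 302/365 = £29,130.1753
August 30 – October 17, 2027: 49 days at 0.7% → £4,142,000 × 0.7% × 49/365 = £3,892.3452
October 18 – October 31, 2027: 14 days at 1.4% → £4,142,000 × 1.4% × 14/365 = £2,224.1973
Total = £35,246.7178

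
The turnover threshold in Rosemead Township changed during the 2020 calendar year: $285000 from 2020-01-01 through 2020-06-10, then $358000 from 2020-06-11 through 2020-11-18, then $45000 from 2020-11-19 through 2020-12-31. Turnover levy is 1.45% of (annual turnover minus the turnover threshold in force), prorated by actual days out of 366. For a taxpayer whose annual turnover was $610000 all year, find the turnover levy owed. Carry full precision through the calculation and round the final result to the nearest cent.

$4655.73

2020-01-01 to 2020-06-10: 162 days, exemption $285000 → ($610000 − $285000) × 1.45% × 162/366 = $2085.8607
2020-06-11 to 2020-11-18: 161 days, exemption $358000 → ($610000 − $358000) × 1.45% × 161/366 = $1607.3607
2020-11-19 to 2020-12-31: 43 days, exemption $45000 → ($610000 − $45000) × 1.45% × 43/366 = $962.5068
Total = $4655.7281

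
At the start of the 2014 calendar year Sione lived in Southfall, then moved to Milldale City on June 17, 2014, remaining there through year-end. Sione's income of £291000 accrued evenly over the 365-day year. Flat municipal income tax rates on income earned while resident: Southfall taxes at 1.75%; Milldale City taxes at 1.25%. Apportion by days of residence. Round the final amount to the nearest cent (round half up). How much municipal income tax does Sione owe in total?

£4303.21

Southfall, January 1 – June 16, 2014: 167 days → £291000 × 1.75% × 167/365 = £2329.9932
Milldale City, June 17 – December 31, 2014: 198 days → £291000 × 1.25% × 198/365 = £1973.2192
Total = £4303.2123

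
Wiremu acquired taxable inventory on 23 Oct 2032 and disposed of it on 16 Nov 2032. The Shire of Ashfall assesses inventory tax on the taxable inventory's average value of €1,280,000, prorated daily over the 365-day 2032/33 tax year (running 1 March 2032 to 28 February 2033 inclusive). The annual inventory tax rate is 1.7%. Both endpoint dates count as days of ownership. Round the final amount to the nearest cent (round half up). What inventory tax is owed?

Days held (23 Oct – 16 Nov 2032): 25 out of 365
Tax = €1,280,000 × 1.7% × 25/365 = €1,490.4110

€1,490.41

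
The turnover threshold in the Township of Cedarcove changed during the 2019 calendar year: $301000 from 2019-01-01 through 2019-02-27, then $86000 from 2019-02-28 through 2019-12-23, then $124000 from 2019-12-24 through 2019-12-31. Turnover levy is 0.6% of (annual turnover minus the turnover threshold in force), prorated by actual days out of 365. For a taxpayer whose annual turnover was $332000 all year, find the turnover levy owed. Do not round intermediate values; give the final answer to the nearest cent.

$1266.02

2019-01-01 to 2019-02-27: 58 days, exemption $301000 → ($332000 − $301000) × 0.6% × 58/365 = $29.5562
2019-02-28 to 2019-12-23: 299 days, exemption $86000 → ($332000 − $86000) × 0.6% × 299/365 = $1209.1068
2019-12-24 to 2019-12-31: 8 days, exemption $124000 → ($332000 − $124000) × 0.6% × 8/365 = $27.3534
Total = $1266.0164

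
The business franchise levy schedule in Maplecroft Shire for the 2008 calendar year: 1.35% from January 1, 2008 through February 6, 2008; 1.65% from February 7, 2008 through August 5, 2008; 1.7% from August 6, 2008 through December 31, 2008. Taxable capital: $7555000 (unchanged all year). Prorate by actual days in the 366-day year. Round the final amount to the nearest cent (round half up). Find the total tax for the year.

January 1 – February 6, 2008: 37 days at 1.35% → $7555000 × 1.35% × 37/366 = $10310.7172
February 7 – August 5, 2008: 181 days at 1.65% → $7555000 × 1.65% × 181/366 = $61647.5615
August 6 – December 31, 2008: 148 days at 1.7% → $7555000 × 1.7% × 148/366 = $51935.4645
Total = $123893.7432

$123893.74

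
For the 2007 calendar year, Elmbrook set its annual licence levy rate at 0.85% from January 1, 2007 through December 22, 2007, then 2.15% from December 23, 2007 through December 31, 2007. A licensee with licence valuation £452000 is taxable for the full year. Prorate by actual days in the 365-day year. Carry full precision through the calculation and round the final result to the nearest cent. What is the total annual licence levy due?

January 1 – December 22, 2007: 356 days at 0.85% → £452000 × 0.85% × 356/365 = £3747.2658
December 23 – December 31, 2007: 9 days at 2.15% → £452000 × 2.15% × 9/365 = £239.6219
Total = £3986.8877

£3986.89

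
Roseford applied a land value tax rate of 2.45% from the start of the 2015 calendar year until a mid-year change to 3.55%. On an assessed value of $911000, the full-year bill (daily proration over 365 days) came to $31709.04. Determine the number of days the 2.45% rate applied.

Let d = days at the first rate; then 365 − d days at the second rate.
$911000 × [2.45%·d + 3.55%·(365−d)] / 365 = $31709.04
Solving gives d = 23, so the new rate took effect on January 24, 2015.

23 days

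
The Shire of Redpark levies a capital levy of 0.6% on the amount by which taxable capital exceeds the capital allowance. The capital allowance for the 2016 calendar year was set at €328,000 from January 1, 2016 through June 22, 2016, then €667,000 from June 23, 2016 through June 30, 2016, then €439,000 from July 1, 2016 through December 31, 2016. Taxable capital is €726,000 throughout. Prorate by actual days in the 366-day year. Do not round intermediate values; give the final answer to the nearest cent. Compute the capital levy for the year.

€2,008.72

January 1 – June 22, 2016: 174 days, exemption €328,000 → (€726,000 − €328,000) × 0.6% × 174/366 = €1,135.2787
June 23 – June 30, 2016: 8 days, exemption €667,000 → (€726,000 − €667,000) × 0.6% × 8/366 = €7.7377
July 1 – December 31, 2016: 184 days, exemption €439,000 → (€726,000 − €439,000) × 0.6% × 184/366 = €865.7049
Total = €2,008.7213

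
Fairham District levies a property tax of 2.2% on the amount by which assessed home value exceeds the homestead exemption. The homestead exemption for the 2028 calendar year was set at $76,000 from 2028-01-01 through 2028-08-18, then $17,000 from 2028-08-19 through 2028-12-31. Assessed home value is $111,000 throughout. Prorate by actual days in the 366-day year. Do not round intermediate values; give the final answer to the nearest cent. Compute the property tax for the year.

$1,248.77

2028-01-01 to 2028-08-18: 231 days, exemption $76,000 → ($111,000 − $76,000) × 2.2% × 231/366 = $485.9836
2028-08-19 to 2028-12-31: 135 days, exemption $17,000 → ($111,000 − $17,000) × 2.2% × 135/366 = $762.7869
Total = $1,248.7705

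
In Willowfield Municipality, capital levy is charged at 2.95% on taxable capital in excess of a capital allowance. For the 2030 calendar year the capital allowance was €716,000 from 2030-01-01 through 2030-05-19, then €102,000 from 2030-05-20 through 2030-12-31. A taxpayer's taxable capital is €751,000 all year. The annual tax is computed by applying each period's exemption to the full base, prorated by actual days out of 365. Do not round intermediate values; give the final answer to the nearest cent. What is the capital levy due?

2030-01-01 to 2030-05-19: 139 days, exemption €716,000 → (€751,000 − €716,000) × 2.95% × 139/365 = €393.1986
2030-05-20 to 2030-12-31: 226 days, exemption €102,000 → (€751,000 − €102,000) × 2.95% × 226/365 = €11,854.4740
Total = €12,247.6726

€12,247.67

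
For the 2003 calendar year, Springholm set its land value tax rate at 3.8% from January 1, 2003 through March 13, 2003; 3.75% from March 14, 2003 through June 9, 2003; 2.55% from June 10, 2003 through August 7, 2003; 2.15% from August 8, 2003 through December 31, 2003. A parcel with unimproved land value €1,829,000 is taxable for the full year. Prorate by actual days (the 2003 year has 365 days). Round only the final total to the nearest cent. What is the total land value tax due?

January 1 – March 13, 2003: 72 days at 3.8% → €1,829,000 × 3.8% × 72/365 = €13,709.9836
March 14 – June 9, 2003: 88 days at 3.75% → €1,829,000 × 3.75% × 88/365 = €16,536.1644
June 10 – August 7, 2003: 59 days at 2.55% → €1,829,000 × 2.55% × 59/365 = €7,538.9877
August 8 – December 31, 2003: 146 days at 2.15% → €1,829,000 × 2.15% × 146/365 = €15,729.4000
Total = €53,514.5356

€53,514.54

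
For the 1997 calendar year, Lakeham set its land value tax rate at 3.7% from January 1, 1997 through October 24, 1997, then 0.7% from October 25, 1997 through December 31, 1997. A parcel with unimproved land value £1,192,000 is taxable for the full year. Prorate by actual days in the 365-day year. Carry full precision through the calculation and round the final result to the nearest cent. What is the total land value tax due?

£37,441.86

January 1 – October 24, 1997: 297 days at 3.7% → £1,192,000 × 3.7% × 297/365 = £35,887.3644
October 25 – December 31, 1997: 68 days at 0.7% → £1,192,000 × 0.7% × 68/365 = £1,554.4986
Total = £37,441.8630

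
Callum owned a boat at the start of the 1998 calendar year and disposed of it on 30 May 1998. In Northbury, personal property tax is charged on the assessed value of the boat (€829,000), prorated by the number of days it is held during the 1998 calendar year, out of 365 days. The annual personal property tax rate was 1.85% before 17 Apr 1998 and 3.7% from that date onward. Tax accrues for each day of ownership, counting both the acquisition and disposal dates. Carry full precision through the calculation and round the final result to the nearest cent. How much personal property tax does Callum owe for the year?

1 Jan – 16 Apr 1998: 106 days at 1.85% → €829,000 × 1.85% × 106/365 = €4,453.8877
17 Apr – 30 May 1998: 44 days at 3.7% → €829,000 × 3.7% × 44/365 = €3,697.5671
Total = €8,151.4548

€8,151.45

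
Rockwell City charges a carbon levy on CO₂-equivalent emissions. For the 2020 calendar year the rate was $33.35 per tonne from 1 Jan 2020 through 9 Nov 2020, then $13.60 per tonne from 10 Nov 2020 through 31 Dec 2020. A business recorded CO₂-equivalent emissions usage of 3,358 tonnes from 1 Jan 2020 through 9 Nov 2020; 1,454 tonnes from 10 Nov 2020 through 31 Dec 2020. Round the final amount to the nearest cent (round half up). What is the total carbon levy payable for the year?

$131,763.70

1 Jan – 9 Nov 2020: 3,358 tonnes at $33.35/tonne → $111,989.30
10 Nov – 31 Dec 2020: 1,454 tonnes at $13.60/tonne → $19,774.40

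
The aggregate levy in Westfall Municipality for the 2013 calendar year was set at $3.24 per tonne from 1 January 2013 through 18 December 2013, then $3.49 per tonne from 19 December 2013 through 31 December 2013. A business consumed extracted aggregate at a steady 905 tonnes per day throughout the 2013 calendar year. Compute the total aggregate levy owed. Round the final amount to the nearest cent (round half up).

1 January – 18 December 2013: 352 days × 905 tonnes/day = 318,560 tonnes at $3.24/tonne → $1032134.40
19 December – 31 December 2013: 13 days × 905 tonnes/day = 11,765 tonnes at $3.49/tonne → $41059.85

$1073194.25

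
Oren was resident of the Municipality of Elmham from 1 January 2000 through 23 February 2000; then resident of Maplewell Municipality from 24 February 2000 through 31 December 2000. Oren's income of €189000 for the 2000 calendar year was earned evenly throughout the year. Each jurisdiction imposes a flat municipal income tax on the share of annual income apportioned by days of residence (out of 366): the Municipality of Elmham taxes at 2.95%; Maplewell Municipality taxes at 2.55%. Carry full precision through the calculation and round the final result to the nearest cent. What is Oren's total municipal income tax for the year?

The Municipality of Elmham, 1 January – 23 February 2000: 54 days → €189000 × 2.95% × 54/366 = €822.6148
Maplewell Municipality, 24 February – 31 December 2000: 312 days → €189000 × 2.55% × 312/366 = €4108.4262
Total = €4931.0410

€4931.04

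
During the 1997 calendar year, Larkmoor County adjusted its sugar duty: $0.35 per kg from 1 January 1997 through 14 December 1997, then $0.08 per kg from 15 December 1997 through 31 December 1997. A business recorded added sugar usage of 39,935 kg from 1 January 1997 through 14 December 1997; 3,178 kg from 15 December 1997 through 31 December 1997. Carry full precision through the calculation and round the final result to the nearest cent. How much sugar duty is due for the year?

$14231.49

1 January – 14 December 1997: 39,935 kg at $0.35/kg → $13977.25
15 December – 31 December 1997: 3,178 kg at $0.08/kg → $254.24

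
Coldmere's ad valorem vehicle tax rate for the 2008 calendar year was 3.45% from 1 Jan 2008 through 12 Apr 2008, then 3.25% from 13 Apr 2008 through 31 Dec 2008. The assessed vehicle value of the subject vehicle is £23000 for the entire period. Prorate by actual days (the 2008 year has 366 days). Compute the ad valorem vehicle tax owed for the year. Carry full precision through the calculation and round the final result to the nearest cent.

1 Jan – 12 Apr 2008: 103 days at 3.45% → £23000 × 3.45% × 103/366 = £223.3074
13 Apr – 31 Dec 2008: 263 days at 3.25% → £23000 × 3.25% × 263/366 = £537.1380
Total = £760.4454

£760.45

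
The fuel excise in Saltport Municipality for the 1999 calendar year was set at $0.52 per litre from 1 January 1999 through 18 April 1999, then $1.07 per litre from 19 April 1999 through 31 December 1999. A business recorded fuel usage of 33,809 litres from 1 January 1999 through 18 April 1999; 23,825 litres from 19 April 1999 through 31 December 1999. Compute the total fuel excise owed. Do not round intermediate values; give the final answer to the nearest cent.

$43073.43

1 January – 18 April 1999: 33,809 litres at $0.52/litre → $17580.68
19 April – 31 December 1999: 23,825 litres at $1.07/litre → $25492.75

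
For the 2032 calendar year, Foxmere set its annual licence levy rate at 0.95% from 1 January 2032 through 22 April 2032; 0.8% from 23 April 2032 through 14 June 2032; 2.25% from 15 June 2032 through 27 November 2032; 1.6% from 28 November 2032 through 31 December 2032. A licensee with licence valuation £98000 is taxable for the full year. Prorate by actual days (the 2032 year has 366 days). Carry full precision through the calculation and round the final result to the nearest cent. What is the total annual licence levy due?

1 January – 22 April 2032: 113 days at 0.95% → £98000 × 0.95% × 113/366 = £287.4399
23 April – 14 June 2032: 53 days at 0.8% → £98000 × 0.8% × 53/366 = £113.5301
15 June – 27 November 2032: 166 days at 2.25% → £98000 × 2.25% × 166/366 = £1000.0820
28 November – 31 December 2032: 34 days at 1.6% → £98000 × 1.6% × 34/366 = £145.6612
Total = £1546.7131

£1546.71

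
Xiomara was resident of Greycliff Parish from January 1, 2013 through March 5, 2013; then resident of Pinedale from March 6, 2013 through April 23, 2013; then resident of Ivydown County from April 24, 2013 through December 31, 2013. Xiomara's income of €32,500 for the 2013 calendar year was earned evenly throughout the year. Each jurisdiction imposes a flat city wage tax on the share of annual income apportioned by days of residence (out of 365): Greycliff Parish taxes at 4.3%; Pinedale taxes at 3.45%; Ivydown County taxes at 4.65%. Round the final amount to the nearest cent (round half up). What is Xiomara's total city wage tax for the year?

Greycliff Parish, January 1 – March 5, 2013: 64 days → €32,500 × 4.3% × 64/365 = €245.0411
Pinedale, March 6 – April 23, 2013: 49 days → €32,500 × 3.45% × 49/365 = €150.5240
Ivydown County, April 24 – December 31, 2013: 252 days → €32,500 × 4.65% × 252/365 = €1,043.3836
Total = €1,438.9486

€1,438.95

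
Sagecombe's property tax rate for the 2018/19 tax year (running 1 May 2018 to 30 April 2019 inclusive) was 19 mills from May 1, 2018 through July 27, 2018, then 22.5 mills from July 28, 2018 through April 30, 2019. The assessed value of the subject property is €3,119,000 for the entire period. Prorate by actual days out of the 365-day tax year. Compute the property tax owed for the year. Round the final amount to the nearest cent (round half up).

€67,545.58

May 1 – July 27, 2018: 88 days at 19 mills → €3,119,000 × 1.9% × 88/365 = €14,287.5836
July 28, 2018 – April 30, 2019: 277 days at 22.5 mills → €3,119,000 × 2.25% × 277/365 = €53,257.9932
Total = €67,545.5767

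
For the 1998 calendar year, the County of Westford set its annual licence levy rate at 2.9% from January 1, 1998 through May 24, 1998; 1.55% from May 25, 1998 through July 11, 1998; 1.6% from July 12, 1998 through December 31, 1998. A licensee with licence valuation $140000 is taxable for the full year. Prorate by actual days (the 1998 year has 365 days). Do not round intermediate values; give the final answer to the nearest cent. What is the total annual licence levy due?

January 1 – May 24, 1998: 144 days at 2.9% → $140000 × 2.9% × 144/365 = $1601.7534
May 25 – July 11, 1998: 48 days at 1.55% → $140000 × 1.55% × 48/365 = $285.3699
July 12 – December 31, 1998: 173 days at 1.6% → $140000 × 1.6% × 173/365 = $1061.6986
Total = $2948.8219

$2948.82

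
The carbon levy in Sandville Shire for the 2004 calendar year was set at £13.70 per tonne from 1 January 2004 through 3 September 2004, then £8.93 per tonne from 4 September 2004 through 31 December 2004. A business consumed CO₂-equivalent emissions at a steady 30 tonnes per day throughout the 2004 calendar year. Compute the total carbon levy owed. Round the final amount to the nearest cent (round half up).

1 January – 3 September 2004: 247 days × 30 tonnes/day = 7,410 tonnes at £13.70/tonne → £101517.00
4 September – 31 December 2004: 119 days × 30 tonnes/day = 3,570 tonnes at £8.93/tonne → £31880.10

£133397.10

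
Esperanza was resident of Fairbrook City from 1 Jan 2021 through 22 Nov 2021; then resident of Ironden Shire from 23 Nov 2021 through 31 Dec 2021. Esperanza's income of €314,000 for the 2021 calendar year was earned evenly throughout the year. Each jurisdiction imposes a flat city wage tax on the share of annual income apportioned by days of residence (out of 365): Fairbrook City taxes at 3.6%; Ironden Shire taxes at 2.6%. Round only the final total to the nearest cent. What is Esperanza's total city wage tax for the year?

€10,968.49

Fairbrook City, 1 Jan – 22 Nov 2021: 326 days → €314,000 × 3.6% × 326/365 = €10,096.1753
Ironden Shire, 23 Nov – 31 Dec 2021: 39 days → €314,000 × 2.6% × 39/365 = €872.3178
Total = €10,968.4932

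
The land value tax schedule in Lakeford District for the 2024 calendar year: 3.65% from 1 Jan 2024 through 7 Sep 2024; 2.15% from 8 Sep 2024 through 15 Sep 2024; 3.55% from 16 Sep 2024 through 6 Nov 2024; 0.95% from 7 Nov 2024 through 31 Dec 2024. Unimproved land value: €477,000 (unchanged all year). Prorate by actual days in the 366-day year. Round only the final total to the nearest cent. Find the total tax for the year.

€15,250.97

1 Jan – 7 Sep 2024: 251 days at 3.65% → €477,000 × 3.65% × 251/366 = €11,939.9877
8 Sep – 15 Sep 2024: 8 days at 2.15% → €477,000 × 2.15% × 8/366 = €224.1639
16 Sep – 6 Nov 2024: 52 days at 3.55% → €477,000 × 3.55% × 52/366 = €2,405.8525
7 Nov – 31 Dec 2024: 55 days at 0.95% → €477,000 × 0.95% × 55/366 = €680.9631
Total = €15,250.9672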